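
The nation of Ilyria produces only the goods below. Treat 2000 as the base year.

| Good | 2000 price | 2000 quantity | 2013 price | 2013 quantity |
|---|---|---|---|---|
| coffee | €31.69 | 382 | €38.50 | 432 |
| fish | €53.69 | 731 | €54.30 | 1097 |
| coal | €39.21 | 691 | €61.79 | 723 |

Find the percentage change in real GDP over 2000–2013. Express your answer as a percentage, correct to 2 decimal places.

28.67%

Real GDP 2000 = Nominal GDP 2000 = 31.69·382 + 53.69·731 + 39.21·691 = 78447.08.
Real GDP 2013 (at 2000 prices) = 31.69·432 + 53.69·1097 + 39.21·723 = 100936.84.
Real growth = 100936.84/78447.08 − 1 = 0.2867.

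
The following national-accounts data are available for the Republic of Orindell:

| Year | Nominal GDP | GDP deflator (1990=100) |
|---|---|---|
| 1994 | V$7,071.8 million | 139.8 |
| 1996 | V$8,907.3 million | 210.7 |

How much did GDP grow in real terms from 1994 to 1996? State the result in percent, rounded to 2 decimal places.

-16.43%

Real GDP 1994 = 7071.8 / 1.398 = 5058.51.
Real GDP 1996 = 8907.3 / 2.107 = 4227.48.
Real growth = 4227.48 / 5058.51 − 1 = -0.1643.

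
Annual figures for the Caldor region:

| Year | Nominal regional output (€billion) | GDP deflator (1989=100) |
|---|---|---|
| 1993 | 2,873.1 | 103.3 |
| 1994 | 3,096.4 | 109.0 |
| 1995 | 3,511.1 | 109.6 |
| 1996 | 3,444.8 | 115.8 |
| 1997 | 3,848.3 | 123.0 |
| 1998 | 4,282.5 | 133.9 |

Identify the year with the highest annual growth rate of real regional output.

1995

1994: real = 3096.4/1.090 = 2840.73; growth vs 1993 (2781.32) = 2.14%.
1995: real = 3511.1/1.096 = 3203.56; growth vs 1994 (2840.73) = 12.77%.
1996: real = 3444.8/1.158 = 2974.78; growth vs 1995 (3203.56) = -7.14%.
1997: real = 3848.3/1.230 = 3128.70; growth vs 1996 (2974.78) = 5.17%.
1998: real = 4282.5/1.339 = 3198.28; growth vs 1997 (3128.70) = 2.22%.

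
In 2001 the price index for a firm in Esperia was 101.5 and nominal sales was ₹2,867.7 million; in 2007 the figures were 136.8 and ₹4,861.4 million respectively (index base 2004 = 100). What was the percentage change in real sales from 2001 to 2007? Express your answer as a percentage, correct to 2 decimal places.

25.78%

Deflate each year: 2001 → 2867.7/1.015 = 2825.32; 2007 → 4861.4/1.368 = 3553.65.
So real sales changed by 3553.65/2825.32 − 1 = 0.2578, i.e. 25.78%.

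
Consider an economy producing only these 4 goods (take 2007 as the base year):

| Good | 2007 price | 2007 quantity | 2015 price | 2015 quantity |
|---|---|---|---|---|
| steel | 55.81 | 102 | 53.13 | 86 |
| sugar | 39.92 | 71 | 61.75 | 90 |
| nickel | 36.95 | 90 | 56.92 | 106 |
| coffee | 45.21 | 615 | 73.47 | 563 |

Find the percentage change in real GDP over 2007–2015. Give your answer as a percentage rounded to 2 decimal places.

Real GDP 2007 = Nominal GDP 2007 = 55.81·102 + 39.92·71 + 36.95·90 + 45.21·615 = 39656.59.
Real GDP 2015 (at 2007 prices) = 55.81·86 + 39.92·90 + 36.95·106 + 45.21·563 = 37762.39.
Real growth = 37762.39/39656.59 − 1 = -0.0478.

-4.78%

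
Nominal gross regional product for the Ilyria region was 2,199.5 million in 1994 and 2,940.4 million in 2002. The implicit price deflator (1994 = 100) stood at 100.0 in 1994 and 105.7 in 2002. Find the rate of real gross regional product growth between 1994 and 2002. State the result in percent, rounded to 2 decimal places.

Real gross regional product 1994 = 2199.5 / 1.000 = 2199.50.
Real gross regional product 2002 = 2940.4 / 1.057 = 2781.84.
Real growth = 2781.84 / 2199.50 − 1 = 0.2648.

26.48%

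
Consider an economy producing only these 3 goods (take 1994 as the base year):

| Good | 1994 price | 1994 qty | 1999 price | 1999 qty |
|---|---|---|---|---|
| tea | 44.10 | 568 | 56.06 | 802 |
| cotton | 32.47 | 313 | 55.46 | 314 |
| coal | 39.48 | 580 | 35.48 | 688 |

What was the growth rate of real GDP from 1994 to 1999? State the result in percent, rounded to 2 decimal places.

Real GDP 1994 = Nominal GDP 1994 = 44.10·568 + 32.47·313 + 39.48·580 = 58110.31.
Real GDP 1999 (at 1994 prices) = 44.10·802 + 32.47·314 + 39.48·688 = 72726.02.
Real growth = 72726.02/58110.31 − 1 = 0.2515.

25.15%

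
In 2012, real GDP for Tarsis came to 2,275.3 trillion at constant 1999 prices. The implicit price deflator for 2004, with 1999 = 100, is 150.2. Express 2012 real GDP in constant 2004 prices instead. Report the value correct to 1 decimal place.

3,417.5 trillion

Real GDP in 2004 prices = Real GDP in 1999 prices × (P_2004/P_1999) = 2275.3 × 1.502 = 3417.50.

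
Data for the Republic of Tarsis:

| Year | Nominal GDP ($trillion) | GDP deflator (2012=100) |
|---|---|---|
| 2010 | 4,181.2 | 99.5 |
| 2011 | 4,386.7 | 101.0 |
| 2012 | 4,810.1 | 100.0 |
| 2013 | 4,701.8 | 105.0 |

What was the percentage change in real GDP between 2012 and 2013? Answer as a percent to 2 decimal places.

Real GDP 2012 = 4810.1/1.000 = 4810.10.
Real GDP 2013 = 4701.8/1.050 = 4477.90.
Change = 4477.90/4810.10 − 1 = -0.0691.

-6.91%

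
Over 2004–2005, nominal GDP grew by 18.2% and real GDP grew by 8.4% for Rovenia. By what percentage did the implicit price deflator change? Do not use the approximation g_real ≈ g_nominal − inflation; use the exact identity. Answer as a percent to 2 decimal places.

(1 + g_nom) = (1 + g_real)(1 + π), so π = 1.1820 / 1.0840 − 1 = 0.09041.

9.04%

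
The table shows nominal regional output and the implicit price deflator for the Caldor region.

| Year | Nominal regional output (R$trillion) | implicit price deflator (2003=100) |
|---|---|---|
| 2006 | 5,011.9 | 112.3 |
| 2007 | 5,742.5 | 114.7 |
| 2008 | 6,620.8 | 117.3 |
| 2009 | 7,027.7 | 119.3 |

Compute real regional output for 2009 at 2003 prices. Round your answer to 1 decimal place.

Real regional output 2009 = 7027.7 / 1.193 = 5890.78.

R$5,890.8 trillion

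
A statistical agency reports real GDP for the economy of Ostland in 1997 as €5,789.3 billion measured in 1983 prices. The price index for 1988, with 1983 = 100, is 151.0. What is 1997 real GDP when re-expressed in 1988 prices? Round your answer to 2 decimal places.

€8,741.84 billion

Real GDP in 1988 prices = Real GDP in 1983 prices × (P_1988/P_1983) = 5789.3 × 1.510 = 8741.84.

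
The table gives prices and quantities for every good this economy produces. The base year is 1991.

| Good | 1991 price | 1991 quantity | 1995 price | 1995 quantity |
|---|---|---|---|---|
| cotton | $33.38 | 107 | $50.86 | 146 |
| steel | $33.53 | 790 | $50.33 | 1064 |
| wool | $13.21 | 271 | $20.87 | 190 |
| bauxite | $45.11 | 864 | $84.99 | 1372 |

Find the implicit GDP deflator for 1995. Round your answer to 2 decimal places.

172.99

Nominal GDP 1995 = 50.86·146 + 50.33·1064 + 20.87·190 + 84.99·1372 = 181548.26.
Real GDP 1995 (at 1991 prices) = 33.38·146 + 33.53·1064 + 13.21·190 + 45.11·1372 = 104950.22.
Deflator = Nominal/Real × 100 = 181548.26/104950.22 × 100 = 172.985.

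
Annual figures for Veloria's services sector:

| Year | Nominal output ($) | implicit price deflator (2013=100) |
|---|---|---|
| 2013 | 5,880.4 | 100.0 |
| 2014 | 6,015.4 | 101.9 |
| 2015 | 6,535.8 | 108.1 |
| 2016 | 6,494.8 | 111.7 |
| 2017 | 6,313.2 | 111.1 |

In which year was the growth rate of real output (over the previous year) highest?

2015

2014: real = 6015.4/1.019 = 5903.24; growth vs 2013 (5880.40) = 0.39%.
2015: real = 6535.8/1.081 = 6046.07; growth vs 2014 (5903.24) = 2.42%.
2016: real = 6494.8/1.117 = 5814.50; growth vs 2015 (6046.07) = -3.83%.
2017: real = 6313.2/1.111 = 5682.45; growth vs 2016 (5814.50) = -2.27%.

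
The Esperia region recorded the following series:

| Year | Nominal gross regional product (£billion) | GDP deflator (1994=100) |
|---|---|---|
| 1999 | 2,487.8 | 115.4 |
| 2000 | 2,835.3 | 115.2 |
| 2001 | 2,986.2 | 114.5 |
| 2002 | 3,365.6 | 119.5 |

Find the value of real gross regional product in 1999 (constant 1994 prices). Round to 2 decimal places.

Real gross regional product 1999 = 2487.8 / 1.154 = 2155.81.

£2,155.81 billion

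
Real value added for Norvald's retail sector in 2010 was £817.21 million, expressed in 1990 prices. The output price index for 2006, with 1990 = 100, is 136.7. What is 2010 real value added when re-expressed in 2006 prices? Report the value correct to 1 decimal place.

Real value added in 2006 prices = Real value added in 1990 prices × (P_2006/P_1990) = 817.21 × 1.367 = 1117.13.

£1,117.1 million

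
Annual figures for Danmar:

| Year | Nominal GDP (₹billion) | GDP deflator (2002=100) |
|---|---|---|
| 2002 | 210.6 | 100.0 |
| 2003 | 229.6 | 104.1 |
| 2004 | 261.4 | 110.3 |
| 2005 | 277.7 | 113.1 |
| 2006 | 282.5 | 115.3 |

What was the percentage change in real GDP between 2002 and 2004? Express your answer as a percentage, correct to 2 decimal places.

12.53%

Real GDP 2002 = 210.6/1.000 = 210.60.
Real GDP 2004 = 261.4/1.103 = 236.99.
Change = 236.99/210.60 − 1 = 0.1253.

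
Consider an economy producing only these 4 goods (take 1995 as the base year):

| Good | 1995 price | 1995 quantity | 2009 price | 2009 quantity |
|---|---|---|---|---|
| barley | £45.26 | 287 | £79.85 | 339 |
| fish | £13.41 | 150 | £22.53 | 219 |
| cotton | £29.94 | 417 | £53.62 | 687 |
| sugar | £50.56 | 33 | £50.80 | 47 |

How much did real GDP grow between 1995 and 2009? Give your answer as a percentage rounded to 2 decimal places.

Real GDP 1995 = Nominal GDP 1995 = 45.26·287 + 13.41·150 + 29.94·417 + 50.56·33 = 29154.58.
Real GDP 2009 (at 1995 prices) = 45.26·339 + 13.41·219 + 29.94·687 + 50.56·47 = 41225.03.
Real growth = 41225.03/29154.58 − 1 = 0.4140.

41.40%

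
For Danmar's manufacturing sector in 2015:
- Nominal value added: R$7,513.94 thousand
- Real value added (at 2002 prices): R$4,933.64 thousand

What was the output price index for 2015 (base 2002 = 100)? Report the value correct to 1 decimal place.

152.3

output price index = (Nominal / Real) × 100 = 7513.94 / 4933.64 × 100 = 152.30.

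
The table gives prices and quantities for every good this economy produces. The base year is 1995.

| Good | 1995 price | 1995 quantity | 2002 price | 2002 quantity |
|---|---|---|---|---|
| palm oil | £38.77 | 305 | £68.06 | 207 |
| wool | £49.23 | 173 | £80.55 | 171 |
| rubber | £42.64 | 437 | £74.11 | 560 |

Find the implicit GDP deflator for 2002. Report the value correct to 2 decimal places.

172.02

Nominal GDP 2002 = 68.06·207 + 80.55·171 + 74.11·560 = 69364.07.
Real GDP 2002 (at 1995 prices) = 38.77·207 + 49.23·171 + 42.64·560 = 40322.12.
Deflator = Nominal/Real × 100 = 69364.07/40322.12 × 100 = 172.025.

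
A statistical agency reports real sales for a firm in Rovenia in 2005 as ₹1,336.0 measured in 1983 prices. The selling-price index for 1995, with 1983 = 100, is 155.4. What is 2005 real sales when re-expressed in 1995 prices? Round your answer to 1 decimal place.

Real sales in 1995 prices = Real sales in 1983 prices × (P_1995/P_1983) = 1336.0 × 1.554 = 2076.14.

₹2,076.1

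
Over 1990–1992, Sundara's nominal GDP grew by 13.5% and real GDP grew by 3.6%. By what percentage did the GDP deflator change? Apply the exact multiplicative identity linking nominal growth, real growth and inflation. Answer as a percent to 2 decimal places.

9.56%

(1 + g_nom) = (1 + g_real)(1 + π), so π = 1.1350 / 1.0360 − 1 = 0.09556.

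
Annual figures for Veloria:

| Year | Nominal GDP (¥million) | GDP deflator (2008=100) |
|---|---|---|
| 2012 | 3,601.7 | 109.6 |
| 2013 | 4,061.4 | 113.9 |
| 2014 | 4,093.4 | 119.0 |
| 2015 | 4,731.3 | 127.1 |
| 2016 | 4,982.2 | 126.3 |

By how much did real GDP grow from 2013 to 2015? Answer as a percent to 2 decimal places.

4.40%

Real GDP 2013 = 4061.4/1.139 = 3565.76.
Real GDP 2015 = 4731.3/1.271 = 3722.50.
Change = 3722.50/3565.76 − 1 = 0.0440.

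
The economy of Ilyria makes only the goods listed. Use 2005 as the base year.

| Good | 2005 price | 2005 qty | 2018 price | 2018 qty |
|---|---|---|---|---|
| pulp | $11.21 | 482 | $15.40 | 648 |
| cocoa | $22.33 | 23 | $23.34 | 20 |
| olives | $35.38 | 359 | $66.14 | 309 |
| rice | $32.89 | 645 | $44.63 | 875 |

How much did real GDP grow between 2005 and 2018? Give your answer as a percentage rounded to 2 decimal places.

19.05%

Real GDP 2005 = Nominal GDP 2005 = 11.21·482 + 22.33·23 + 35.38·359 + 32.89·645 = 39832.28.
Real GDP 2018 (at 2005 prices) = 11.21·648 + 22.33·20 + 35.38·309 + 32.89·875 = 47421.85.
Real growth = 47421.85/39832.28 − 1 = 0.1905.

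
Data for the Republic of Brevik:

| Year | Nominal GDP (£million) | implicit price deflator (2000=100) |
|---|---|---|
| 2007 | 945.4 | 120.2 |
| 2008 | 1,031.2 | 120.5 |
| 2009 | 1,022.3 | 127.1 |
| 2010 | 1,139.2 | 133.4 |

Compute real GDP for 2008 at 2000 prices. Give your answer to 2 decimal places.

£855.77 million

Real GDP 2008 = 1031.2 / 1.205 = 855.77.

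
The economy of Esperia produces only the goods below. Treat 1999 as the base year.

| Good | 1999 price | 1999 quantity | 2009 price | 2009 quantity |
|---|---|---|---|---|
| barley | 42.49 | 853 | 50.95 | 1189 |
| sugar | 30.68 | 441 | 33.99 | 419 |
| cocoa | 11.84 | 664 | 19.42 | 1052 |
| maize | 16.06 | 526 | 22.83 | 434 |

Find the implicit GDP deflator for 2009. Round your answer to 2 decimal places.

Nominal GDP 2009 = 50.95·1189 + 33.99·419 + 19.42·1052 + 22.83·434 = 105159.42.
Real GDP 2009 (at 1999 prices) = 42.49·1189 + 30.68·419 + 11.84·1052 + 16.06·434 = 82801.25.
Deflator = Nominal/Real × 100 = 105159.42/82801.25 × 100 = 127.002.

127.00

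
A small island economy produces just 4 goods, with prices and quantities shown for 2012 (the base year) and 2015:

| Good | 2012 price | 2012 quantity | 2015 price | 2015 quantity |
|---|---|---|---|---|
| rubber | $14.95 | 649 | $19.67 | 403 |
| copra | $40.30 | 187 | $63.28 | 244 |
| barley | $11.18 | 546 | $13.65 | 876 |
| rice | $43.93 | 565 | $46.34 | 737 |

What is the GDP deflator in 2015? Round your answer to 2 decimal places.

Nominal GDP 2015 = 19.67·403 + 63.28·244 + 13.65·876 + 46.34·737 = 69477.31.
Real GDP 2015 (at 2012 prices) = 14.95·403 + 40.30·244 + 11.18·876 + 43.93·737 = 58028.14.
Deflator = Nominal/Real × 100 = 69477.31/58028.14 × 100 = 119.730.

119.73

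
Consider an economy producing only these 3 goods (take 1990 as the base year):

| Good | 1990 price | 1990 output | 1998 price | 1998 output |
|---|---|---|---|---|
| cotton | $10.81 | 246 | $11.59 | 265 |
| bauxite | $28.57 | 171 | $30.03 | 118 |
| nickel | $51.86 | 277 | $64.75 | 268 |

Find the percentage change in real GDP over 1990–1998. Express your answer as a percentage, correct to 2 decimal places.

-8.10%

Real GDP 1990 = Nominal GDP 1990 = 10.81·246 + 28.57·171 + 51.86·277 = 21909.95.
Real GDP 1998 (at 1990 prices) = 10.81·265 + 28.57·118 + 51.86·268 = 20134.39.
Real growth = 20134.39/21909.95 − 1 = -0.0810.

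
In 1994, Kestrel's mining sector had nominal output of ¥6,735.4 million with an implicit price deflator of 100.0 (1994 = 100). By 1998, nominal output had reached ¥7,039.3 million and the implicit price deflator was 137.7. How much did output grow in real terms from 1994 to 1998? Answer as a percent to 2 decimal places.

Real output 1994 = 6735.4 / 1.000 = 6735.40.
Real output 1998 = 7039.3 / 1.377 = 5112.06.
Real growth = 5112.06 / 6735.40 − 1 = -0.2410.

-24.10%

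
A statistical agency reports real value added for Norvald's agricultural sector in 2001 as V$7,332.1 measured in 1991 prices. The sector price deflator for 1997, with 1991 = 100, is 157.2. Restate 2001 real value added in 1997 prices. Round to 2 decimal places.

V$11,526.06

Real value added in 1997 prices = Real value added in 1991 prices × (P_1997/P_1991) = 7332.1 × 1.572 = 11526.06.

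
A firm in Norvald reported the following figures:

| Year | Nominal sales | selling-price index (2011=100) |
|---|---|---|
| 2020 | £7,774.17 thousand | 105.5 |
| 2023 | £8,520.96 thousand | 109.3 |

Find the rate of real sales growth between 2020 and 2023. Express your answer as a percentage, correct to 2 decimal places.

5.80%

Deflate each year: 2020 → 7774.17/1.055 = 7368.88; 2023 → 8520.96/1.093 = 7795.94.
So real sales changed by 7795.94/7368.88 − 1 = 0.0580, i.e. 5.80%.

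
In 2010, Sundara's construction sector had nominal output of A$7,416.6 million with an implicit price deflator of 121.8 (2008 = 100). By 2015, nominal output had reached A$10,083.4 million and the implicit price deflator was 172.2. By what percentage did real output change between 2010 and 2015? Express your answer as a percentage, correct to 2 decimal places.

Real output 2010 = 7416.6 / 1.218 = 6089.16.
Real output 2015 = 10083.4 / 1.722 = 5855.63.
Real growth = 5855.63 / 6089.16 − 1 = -0.0384.

-3.84%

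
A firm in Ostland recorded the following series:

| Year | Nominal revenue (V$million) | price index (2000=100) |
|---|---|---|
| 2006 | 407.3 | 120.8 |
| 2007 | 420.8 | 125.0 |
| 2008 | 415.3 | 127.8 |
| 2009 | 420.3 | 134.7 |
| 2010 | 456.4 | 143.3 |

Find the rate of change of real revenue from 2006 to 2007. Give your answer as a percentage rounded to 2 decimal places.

Real revenue 2006 = 407.3/1.208 = 337.17.
Real revenue 2007 = 420.8/1.250 = 336.64.
Change = 336.64/337.17 − 1 = -0.0016.

-0.16%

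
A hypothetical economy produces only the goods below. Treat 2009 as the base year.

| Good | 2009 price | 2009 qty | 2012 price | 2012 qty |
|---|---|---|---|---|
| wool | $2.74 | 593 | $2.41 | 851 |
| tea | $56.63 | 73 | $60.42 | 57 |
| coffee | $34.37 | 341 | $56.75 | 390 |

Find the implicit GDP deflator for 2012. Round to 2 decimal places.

145.68

Nominal GDP 2012 = 2.41·851 + 60.42·57 + 56.75·390 = 27627.35.
Real GDP 2012 (at 2009 prices) = 2.74·851 + 56.63·57 + 34.37·390 = 18963.95.
Deflator = Nominal/Real × 100 = 27627.35/18963.95 × 100 = 145.684.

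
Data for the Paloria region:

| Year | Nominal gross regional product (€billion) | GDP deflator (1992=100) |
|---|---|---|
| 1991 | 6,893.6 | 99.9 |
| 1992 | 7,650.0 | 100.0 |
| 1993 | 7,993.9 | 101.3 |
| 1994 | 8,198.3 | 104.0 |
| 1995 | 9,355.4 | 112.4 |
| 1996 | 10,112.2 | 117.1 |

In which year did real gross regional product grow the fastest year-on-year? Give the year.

1992

1992: real = 7650.0/1.000 = 7650.00; growth vs 1991 (6900.50) = 10.86%.
1993: real = 7993.9/1.013 = 7891.31; growth vs 1992 (7650.00) = 3.15%.
1994: real = 8198.3/1.040 = 7882.98; growth vs 1993 (7891.31) = -0.11%.
1995: real = 9355.4/1.124 = 8323.31; growth vs 1994 (7882.98) = 5.59%.
1996: real = 10112.2/1.171 = 8635.53; growth vs 1995 (8323.31) = 3.75%.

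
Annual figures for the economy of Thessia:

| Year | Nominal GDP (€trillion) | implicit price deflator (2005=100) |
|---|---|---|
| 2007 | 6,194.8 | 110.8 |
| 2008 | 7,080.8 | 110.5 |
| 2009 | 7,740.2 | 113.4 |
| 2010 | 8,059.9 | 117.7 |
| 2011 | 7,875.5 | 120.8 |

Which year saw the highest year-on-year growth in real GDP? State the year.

2008: real = 7080.8/1.105 = 6407.96; growth vs 2007 (5590.97) = 14.61%.
2009: real = 7740.2/1.134 = 6825.57; growth vs 2008 (6407.96) = 6.52%.
2010: real = 8059.9/1.177 = 6847.83; growth vs 2009 (6825.57) = 0.33%.
2011: real = 7875.5/1.208 = 6519.45; growth vs 2010 (6847.83) = -4.80%.

2008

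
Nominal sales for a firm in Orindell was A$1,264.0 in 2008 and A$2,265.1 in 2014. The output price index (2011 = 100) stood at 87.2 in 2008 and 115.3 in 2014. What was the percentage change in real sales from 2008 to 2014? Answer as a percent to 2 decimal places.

Real sales 2008 = 1264.0 / 0.872 = 1449.54.
Real sales 2014 = 2265.1 / 1.153 = 1964.53.
Real growth = 1964.53 / 1449.54 − 1 = 0.3553.

35.53%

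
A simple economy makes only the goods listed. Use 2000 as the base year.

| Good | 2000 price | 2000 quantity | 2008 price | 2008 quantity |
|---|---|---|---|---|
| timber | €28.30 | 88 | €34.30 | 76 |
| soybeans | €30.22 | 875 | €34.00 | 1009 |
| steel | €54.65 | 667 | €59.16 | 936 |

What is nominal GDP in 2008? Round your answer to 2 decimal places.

Nominal GDP 2008 = Σ (p_2008 × q_2008) = 34.30·76 + 34.00·1009 + 59.16·936 = 92286.56.

€92286.56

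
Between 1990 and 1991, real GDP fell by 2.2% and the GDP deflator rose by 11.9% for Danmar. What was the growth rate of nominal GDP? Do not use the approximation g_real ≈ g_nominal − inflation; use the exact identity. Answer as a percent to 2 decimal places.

(1 + g_nom) = (1 + g_real)(1 + π) = 0.9780 × 1.1190 = 1.09438.

9.44%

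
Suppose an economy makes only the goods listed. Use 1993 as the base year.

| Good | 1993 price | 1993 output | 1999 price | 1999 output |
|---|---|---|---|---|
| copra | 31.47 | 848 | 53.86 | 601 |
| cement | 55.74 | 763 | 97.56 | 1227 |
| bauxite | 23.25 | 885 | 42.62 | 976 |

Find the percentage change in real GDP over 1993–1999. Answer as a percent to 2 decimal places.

22.50%

Real GDP 1993 = Nominal GDP 1993 = 31.47·848 + 55.74·763 + 23.25·885 = 89792.43.
Real GDP 1999 (at 1993 prices) = 31.47·601 + 55.74·1227 + 23.25·976 = 109998.45.
Real growth = 109998.45/89792.43 − 1 = 0.2250.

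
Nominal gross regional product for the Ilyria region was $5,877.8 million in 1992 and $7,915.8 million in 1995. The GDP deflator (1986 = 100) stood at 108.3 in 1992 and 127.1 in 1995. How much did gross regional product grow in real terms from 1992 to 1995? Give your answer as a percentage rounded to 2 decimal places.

14.75%

Deflate each year: 1992 → 5877.8/1.083 = 5427.33; 1995 → 7915.8/1.271 = 6228.01.
So real gross regional product changed by 6228.01/5427.33 − 1 = 0.1475, i.e. 14.75%.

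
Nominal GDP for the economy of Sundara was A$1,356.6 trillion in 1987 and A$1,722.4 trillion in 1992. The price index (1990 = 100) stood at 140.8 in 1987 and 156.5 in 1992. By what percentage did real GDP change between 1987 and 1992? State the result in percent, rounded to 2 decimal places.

14.23%

Deflate each year: 1987 → 1356.6/1.408 = 963.49; 1992 → 1722.4/1.565 = 1100.58.
So real GDP changed by 1100.58/963.49 − 1 = 0.1423, i.e. 14.23%.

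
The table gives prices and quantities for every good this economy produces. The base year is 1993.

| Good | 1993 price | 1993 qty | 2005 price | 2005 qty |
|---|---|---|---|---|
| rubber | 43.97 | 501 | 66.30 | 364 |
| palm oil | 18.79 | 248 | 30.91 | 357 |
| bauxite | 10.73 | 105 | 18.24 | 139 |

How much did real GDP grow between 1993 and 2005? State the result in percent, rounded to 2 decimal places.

Real GDP 1993 = Nominal GDP 1993 = 43.97·501 + 18.79·248 + 10.73·105 = 27815.54.
Real GDP 2005 (at 1993 prices) = 43.97·364 + 18.79·357 + 10.73·139 = 24204.58.
Real growth = 24204.58/27815.54 − 1 = -0.1298.

-12.98%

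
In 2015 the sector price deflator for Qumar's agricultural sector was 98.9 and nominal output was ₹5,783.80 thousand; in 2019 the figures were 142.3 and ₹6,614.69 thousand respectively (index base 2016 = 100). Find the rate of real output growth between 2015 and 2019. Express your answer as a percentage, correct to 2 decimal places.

-20.51%

Deflate each year: 2015 → 5783.80/0.989 = 5848.13; 2019 → 6614.69/1.423 = 4648.41.
So real output changed by 4648.41/5848.13 − 1 = -0.2051, i.e. -20.51%.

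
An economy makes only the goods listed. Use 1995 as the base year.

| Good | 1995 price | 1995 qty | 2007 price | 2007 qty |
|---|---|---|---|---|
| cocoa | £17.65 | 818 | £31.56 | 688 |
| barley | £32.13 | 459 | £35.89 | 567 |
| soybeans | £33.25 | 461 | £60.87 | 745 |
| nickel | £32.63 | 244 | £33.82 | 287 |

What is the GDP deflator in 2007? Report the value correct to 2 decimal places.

150.58

Nominal GDP 2007 = 31.56·688 + 35.89·567 + 60.87·745 + 33.82·287 = 97117.40.
Real GDP 2007 (at 1995 prices) = 17.65·688 + 32.13·567 + 33.25·745 + 32.63·287 = 64496.97.
Deflator = Nominal/Real × 100 = 97117.40/64496.97 × 100 = 150.577.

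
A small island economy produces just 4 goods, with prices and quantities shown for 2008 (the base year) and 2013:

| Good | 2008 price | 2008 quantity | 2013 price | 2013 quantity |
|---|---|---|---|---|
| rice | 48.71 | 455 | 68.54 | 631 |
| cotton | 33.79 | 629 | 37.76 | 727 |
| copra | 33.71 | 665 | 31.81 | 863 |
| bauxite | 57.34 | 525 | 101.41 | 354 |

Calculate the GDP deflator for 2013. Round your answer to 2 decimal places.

Nominal GDP 2013 = 68.54·631 + 37.76·727 + 31.81·863 + 101.41·354 = 134051.43.
Real GDP 2013 (at 2008 prices) = 48.71·631 + 33.79·727 + 33.71·863 + 57.34·354 = 104691.43.
Deflator = Nominal/Real × 100 = 134051.43/104691.43 × 100 = 128.044.

128.04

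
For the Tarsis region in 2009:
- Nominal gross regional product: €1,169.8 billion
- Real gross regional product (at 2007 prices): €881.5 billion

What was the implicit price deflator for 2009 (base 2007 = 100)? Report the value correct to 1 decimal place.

implicit price deflator = (Nominal / Real) × 100 = 1169.8 / 881.5 × 100 = 132.71.

132.7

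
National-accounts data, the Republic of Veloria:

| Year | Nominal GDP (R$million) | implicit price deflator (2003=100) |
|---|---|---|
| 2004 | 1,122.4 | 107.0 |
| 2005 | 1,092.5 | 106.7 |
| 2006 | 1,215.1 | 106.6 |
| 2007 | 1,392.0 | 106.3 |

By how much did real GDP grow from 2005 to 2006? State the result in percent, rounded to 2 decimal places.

11.33%

Real GDP 2005 = 1092.5/1.067 = 1023.90.
Real GDP 2006 = 1215.1/1.066 = 1139.87.
Change = 1139.87/1023.90 − 1 = 0.1133.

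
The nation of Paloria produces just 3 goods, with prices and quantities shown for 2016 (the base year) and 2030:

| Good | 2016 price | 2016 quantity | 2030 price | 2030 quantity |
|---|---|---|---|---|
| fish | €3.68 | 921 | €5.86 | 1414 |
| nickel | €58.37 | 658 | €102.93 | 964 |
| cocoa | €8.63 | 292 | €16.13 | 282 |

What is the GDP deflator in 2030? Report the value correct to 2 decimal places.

175.35

Nominal GDP 2030 = 5.86·1414 + 102.93·964 + 16.13·282 = 112059.22.
Real GDP 2030 (at 2016 prices) = 3.68·1414 + 58.37·964 + 8.63·282 = 63905.86.
Deflator = Nominal/Real × 100 = 112059.22/63905.86 × 100 = 175.350.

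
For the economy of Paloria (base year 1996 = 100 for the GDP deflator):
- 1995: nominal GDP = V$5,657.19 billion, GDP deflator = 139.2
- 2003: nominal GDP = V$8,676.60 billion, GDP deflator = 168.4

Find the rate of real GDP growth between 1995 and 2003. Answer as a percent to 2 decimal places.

26.78%

Real GDP 1995 = 5657.19 / 1.392 = 4064.07.
Real GDP 2003 = 8676.60 / 1.684 = 5152.38.
Real growth = 5152.38 / 4064.07 − 1 = 0.2678.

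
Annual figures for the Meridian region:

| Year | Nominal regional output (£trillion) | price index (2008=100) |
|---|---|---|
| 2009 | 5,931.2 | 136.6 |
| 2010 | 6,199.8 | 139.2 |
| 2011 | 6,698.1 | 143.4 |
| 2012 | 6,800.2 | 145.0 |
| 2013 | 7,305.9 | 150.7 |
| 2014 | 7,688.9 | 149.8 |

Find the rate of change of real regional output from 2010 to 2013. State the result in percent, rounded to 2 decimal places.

8.85%

Real regional output 2010 = 6199.8/1.392 = 4453.88.
Real regional output 2013 = 7305.9/1.507 = 4847.98.
Change = 4847.98/4453.88 − 1 = 0.0885.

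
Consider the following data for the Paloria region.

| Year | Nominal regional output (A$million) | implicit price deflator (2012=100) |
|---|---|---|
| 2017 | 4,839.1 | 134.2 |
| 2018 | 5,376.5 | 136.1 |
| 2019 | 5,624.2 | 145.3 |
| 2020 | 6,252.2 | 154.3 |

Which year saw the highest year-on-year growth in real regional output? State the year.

2018: real = 5376.5/1.361 = 3950.40; growth vs 2017 (3605.89) = 9.55%.
2019: real = 5624.2/1.453 = 3870.75; growth vs 2018 (3950.40) = -2.02%.
2020: real = 6252.2/1.543 = 4051.98; growth vs 2019 (3870.75) = 4.68%.

2018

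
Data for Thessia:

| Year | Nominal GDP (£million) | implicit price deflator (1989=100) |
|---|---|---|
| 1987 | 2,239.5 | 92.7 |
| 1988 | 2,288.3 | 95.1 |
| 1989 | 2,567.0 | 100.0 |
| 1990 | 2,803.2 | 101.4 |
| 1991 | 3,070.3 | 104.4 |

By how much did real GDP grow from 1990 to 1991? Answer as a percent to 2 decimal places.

6.38%

Real GDP 1990 = 2803.2/1.014 = 2764.50.
Real GDP 1991 = 3070.3/1.044 = 2940.90.
Change = 2940.90/2764.50 − 1 = 0.0638.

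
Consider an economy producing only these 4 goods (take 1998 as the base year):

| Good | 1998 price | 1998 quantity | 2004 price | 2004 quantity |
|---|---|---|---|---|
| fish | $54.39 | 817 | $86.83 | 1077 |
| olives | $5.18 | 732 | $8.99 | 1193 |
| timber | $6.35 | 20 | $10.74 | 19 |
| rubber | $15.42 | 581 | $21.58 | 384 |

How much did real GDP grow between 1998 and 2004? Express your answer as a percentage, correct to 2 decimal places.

23.53%

Real GDP 1998 = Nominal GDP 1998 = 54.39·817 + 5.18·732 + 6.35·20 + 15.42·581 = 57314.41.
Real GDP 2004 (at 1998 prices) = 54.39·1077 + 5.18·1193 + 6.35·19 + 15.42·384 = 70799.70.
Real growth = 70799.70/57314.41 − 1 = 0.2353.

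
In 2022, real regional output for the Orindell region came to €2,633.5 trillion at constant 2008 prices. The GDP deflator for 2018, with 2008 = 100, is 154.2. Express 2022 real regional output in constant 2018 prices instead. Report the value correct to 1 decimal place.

Real regional output in 2018 prices = Real regional output in 2008 prices × (P_2018/P_2008) = 2633.5 × 1.542 = 4060.86.

€4,060.9 trillion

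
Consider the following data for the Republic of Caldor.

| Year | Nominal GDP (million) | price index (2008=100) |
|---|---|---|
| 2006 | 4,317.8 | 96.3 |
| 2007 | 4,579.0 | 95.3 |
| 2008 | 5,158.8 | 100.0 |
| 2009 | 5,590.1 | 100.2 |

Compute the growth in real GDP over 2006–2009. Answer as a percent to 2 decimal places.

24.43%

Real GDP 2006 = 4317.8/0.963 = 4483.70.
Real GDP 2009 = 5590.1/1.002 = 5578.94.
Change = 5578.94/4483.70 − 1 = 0.2443.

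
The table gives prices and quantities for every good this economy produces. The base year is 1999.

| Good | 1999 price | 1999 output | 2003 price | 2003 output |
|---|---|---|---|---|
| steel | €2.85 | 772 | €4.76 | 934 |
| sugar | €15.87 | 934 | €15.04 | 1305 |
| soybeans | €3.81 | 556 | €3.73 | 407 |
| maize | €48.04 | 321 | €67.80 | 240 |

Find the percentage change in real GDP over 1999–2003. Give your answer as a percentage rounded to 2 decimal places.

Real GDP 1999 = Nominal GDP 1999 = 2.85·772 + 15.87·934 + 3.81·556 + 48.04·321 = 34561.98.
Real GDP 2003 (at 1999 prices) = 2.85·934 + 15.87·1305 + 3.81·407 + 48.04·240 = 36452.52.
Real growth = 36452.52/34561.98 − 1 = 0.0547.

5.47%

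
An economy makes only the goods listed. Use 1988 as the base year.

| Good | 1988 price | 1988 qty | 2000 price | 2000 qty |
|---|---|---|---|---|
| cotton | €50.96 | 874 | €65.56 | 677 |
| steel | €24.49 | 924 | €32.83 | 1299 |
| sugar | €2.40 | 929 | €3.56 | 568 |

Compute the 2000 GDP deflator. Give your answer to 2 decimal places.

Nominal GDP 2000 = 65.56·677 + 32.83·1299 + 3.56·568 = 89052.37.
Real GDP 2000 (at 1988 prices) = 50.96·677 + 24.49·1299 + 2.40·568 = 67675.63.
Deflator = Nominal/Real × 100 = 89052.37/67675.63 × 100 = 131.587.

131.59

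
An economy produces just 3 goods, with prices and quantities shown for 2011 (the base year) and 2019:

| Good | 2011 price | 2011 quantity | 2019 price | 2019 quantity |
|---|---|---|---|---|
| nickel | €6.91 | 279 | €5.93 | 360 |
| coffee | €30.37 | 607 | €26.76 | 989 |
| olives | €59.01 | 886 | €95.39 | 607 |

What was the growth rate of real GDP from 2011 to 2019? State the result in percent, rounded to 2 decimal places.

Real GDP 2011 = Nominal GDP 2011 = 6.91·279 + 30.37·607 + 59.01·886 = 72645.34.
Real GDP 2019 (at 2011 prices) = 6.91·360 + 30.37·989 + 59.01·607 = 68342.60.
Real growth = 68342.60/72645.34 − 1 = -0.0592.

-5.92%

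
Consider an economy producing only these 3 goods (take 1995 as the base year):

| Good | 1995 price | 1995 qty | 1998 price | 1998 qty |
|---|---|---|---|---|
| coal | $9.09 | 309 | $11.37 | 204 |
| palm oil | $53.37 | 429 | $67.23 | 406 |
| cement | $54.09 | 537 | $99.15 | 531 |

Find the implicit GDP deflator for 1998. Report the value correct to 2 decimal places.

Nominal GDP 1998 = 11.37·204 + 67.23·406 + 99.15·531 = 82263.51.
Real GDP 1998 (at 1995 prices) = 9.09·204 + 53.37·406 + 54.09·531 = 52244.37.
Deflator = Nominal/Real × 100 = 82263.51/52244.37 × 100 = 157.459.

157.46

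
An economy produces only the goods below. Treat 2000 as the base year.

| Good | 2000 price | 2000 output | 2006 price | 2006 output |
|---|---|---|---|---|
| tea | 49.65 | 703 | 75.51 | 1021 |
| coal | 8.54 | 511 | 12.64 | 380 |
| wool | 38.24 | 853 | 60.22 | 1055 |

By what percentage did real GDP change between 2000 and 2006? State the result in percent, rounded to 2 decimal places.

Real GDP 2000 = Nominal GDP 2000 = 49.65·703 + 8.54·511 + 38.24·853 = 71886.61.
Real GDP 2006 (at 2000 prices) = 49.65·1021 + 8.54·380 + 38.24·1055 = 94281.05.
Real growth = 94281.05/71886.61 − 1 = 0.3115.

31.15%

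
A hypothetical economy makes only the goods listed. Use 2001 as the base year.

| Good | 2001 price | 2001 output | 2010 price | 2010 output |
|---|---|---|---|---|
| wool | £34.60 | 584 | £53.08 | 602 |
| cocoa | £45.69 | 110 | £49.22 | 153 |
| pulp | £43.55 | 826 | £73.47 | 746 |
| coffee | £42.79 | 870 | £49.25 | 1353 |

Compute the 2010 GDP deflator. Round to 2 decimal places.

Nominal GDP 2010 = 53.08·602 + 49.22·153 + 73.47·746 + 49.25·1353 = 160928.69.
Real GDP 2010 (at 2001 prices) = 34.60·602 + 45.69·153 + 43.55·746 + 42.79·1353 = 118202.94.
Deflator = Nominal/Real × 100 = 160928.69/118202.94 × 100 = 136.146.

136.15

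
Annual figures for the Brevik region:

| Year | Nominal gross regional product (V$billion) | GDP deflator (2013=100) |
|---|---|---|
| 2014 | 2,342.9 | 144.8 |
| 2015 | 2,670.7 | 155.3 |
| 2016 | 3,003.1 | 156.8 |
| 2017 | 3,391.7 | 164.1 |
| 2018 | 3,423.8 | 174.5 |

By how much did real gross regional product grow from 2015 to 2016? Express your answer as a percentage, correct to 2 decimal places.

Real gross regional product 2015 = 2670.7/1.553 = 1719.70.
Real gross regional product 2016 = 3003.1/1.568 = 1915.24.
Change = 1915.24/1719.70 − 1 = 0.1137.

11.37%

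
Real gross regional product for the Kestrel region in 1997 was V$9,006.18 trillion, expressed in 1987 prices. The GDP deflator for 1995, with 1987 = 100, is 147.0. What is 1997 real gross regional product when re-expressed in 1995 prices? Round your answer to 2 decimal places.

V$13,239.08 trillion

Real gross regional product in 1995 prices = Real gross regional product in 1987 prices × (P_1995/P_1987) = 9006.18 × 1.470 = 13239.08.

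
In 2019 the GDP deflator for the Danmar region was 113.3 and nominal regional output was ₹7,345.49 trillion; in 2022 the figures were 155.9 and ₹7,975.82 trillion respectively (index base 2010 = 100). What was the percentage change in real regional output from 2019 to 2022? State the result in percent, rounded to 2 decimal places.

Deflate each year: 2019 → 7345.49/1.133 = 6483.22; 2022 → 7975.82/1.559 = 5115.98.
So real regional output changed by 5115.98/6483.22 − 1 = -0.2109, i.e. -21.09%.

-21.09%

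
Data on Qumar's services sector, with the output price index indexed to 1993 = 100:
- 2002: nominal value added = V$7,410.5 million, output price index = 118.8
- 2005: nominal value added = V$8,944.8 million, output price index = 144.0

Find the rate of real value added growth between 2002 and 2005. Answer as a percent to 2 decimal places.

Real value added 2002 = 7410.5 / 1.188 = 6237.79.
Real value added 2005 = 8944.8 / 1.440 = 6211.67.
Real growth = 6211.67 / 6237.79 − 1 = -0.0042.

-0.42%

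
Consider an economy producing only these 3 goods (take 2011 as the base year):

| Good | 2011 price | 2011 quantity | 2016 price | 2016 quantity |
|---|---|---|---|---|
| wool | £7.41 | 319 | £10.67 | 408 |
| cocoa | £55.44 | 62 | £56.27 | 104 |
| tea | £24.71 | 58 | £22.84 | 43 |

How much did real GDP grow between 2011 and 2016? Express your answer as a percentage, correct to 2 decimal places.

36.18%

Real GDP 2011 = Nominal GDP 2011 = 7.41·319 + 55.44·62 + 24.71·58 = 7234.25.
Real GDP 2016 (at 2011 prices) = 7.41·408 + 55.44·104 + 24.71·43 = 9851.57.
Real growth = 9851.57/7234.25 − 1 = 0.3618.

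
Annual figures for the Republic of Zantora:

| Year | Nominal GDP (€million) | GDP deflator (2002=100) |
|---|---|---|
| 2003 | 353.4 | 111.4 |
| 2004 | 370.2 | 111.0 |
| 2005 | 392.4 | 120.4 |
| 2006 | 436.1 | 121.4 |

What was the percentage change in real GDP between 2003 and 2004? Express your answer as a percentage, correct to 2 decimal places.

5.13%

Real GDP 2003 = 353.4/1.114 = 317.24.
Real GDP 2004 = 370.2/1.110 = 333.51.
Change = 333.51/317.24 − 1 = 0.0513.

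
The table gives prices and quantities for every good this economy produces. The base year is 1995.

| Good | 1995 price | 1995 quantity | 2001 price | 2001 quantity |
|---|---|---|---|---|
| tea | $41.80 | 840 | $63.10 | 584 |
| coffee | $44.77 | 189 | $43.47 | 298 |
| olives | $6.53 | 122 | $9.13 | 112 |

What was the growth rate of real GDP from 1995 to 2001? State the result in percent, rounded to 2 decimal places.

-13.27%

Real GDP 1995 = Nominal GDP 1995 = 41.80·840 + 44.77·189 + 6.53·122 = 44370.19.
Real GDP 2001 (at 1995 prices) = 41.80·584 + 44.77·298 + 6.53·112 = 38484.02.
Real growth = 38484.02/44370.19 − 1 = -0.1327.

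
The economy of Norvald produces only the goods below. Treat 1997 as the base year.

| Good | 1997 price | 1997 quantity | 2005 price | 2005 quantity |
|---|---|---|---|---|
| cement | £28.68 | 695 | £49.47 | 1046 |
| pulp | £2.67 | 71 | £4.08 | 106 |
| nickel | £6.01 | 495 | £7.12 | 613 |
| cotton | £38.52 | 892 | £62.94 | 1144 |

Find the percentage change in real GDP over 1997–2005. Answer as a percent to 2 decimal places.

Real GDP 1997 = Nominal GDP 1997 = 28.68·695 + 2.67·71 + 6.01·495 + 38.52·892 = 57456.96.
Real GDP 2005 (at 1997 prices) = 28.68·1046 + 2.67·106 + 6.01·613 + 38.52·1144 = 78033.31.
Real growth = 78033.31/57456.96 − 1 = 0.3581.

35.81%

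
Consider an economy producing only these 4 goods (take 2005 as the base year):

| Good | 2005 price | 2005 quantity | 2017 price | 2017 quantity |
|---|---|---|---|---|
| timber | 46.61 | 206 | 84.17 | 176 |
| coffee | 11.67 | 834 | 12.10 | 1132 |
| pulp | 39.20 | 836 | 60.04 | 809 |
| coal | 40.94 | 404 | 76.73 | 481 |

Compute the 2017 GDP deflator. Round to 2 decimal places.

156.54

Nominal GDP 2017 = 84.17·176 + 12.10·1132 + 60.04·809 + 76.73·481 = 113990.61.
Real GDP 2017 (at 2005 prices) = 46.61·176 + 11.67·1132 + 39.20·809 + 40.94·481 = 72818.74.
Deflator = Nominal/Real × 100 = 113990.61/72818.74 × 100 = 156.540.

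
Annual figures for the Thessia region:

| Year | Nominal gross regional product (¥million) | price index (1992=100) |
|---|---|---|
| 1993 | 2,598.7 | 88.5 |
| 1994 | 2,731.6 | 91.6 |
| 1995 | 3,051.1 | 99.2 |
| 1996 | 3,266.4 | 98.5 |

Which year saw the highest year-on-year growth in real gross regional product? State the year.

1994: real = 2731.6/0.916 = 2982.10; growth vs 1993 (2936.38) = 1.56%.
1995: real = 3051.1/0.992 = 3075.71; growth vs 1994 (2982.10) = 3.14%.
1996: real = 3266.4/0.985 = 3316.14; growth vs 1995 (3075.71) = 7.82%.

1996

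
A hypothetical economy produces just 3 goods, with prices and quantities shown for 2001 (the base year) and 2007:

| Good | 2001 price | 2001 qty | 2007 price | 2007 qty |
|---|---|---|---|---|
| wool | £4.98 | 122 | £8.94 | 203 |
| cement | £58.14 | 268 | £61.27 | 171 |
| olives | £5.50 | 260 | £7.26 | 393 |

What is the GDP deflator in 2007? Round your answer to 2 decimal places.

Nominal GDP 2007 = 8.94·203 + 61.27·171 + 7.26·393 = 15145.17.
Real GDP 2007 (at 2001 prices) = 4.98·203 + 58.14·171 + 5.50·393 = 13114.38.
Deflator = Nominal/Real × 100 = 15145.17/13114.38 × 100 = 115.485.

115.49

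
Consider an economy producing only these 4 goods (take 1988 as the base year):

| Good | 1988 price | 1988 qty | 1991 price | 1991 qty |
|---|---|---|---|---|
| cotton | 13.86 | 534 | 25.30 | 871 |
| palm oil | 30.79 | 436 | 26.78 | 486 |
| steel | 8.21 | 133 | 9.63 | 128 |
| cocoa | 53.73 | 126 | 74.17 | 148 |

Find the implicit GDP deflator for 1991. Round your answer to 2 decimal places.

131.14

Nominal GDP 1991 = 25.30·871 + 26.78·486 + 9.63·128 + 74.17·148 = 47261.18.
Real GDP 1991 (at 1988 prices) = 13.86·871 + 30.79·486 + 8.21·128 + 53.73·148 = 36038.92.
Deflator = Nominal/Real × 100 = 47261.18/36038.92 × 100 = 131.139.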